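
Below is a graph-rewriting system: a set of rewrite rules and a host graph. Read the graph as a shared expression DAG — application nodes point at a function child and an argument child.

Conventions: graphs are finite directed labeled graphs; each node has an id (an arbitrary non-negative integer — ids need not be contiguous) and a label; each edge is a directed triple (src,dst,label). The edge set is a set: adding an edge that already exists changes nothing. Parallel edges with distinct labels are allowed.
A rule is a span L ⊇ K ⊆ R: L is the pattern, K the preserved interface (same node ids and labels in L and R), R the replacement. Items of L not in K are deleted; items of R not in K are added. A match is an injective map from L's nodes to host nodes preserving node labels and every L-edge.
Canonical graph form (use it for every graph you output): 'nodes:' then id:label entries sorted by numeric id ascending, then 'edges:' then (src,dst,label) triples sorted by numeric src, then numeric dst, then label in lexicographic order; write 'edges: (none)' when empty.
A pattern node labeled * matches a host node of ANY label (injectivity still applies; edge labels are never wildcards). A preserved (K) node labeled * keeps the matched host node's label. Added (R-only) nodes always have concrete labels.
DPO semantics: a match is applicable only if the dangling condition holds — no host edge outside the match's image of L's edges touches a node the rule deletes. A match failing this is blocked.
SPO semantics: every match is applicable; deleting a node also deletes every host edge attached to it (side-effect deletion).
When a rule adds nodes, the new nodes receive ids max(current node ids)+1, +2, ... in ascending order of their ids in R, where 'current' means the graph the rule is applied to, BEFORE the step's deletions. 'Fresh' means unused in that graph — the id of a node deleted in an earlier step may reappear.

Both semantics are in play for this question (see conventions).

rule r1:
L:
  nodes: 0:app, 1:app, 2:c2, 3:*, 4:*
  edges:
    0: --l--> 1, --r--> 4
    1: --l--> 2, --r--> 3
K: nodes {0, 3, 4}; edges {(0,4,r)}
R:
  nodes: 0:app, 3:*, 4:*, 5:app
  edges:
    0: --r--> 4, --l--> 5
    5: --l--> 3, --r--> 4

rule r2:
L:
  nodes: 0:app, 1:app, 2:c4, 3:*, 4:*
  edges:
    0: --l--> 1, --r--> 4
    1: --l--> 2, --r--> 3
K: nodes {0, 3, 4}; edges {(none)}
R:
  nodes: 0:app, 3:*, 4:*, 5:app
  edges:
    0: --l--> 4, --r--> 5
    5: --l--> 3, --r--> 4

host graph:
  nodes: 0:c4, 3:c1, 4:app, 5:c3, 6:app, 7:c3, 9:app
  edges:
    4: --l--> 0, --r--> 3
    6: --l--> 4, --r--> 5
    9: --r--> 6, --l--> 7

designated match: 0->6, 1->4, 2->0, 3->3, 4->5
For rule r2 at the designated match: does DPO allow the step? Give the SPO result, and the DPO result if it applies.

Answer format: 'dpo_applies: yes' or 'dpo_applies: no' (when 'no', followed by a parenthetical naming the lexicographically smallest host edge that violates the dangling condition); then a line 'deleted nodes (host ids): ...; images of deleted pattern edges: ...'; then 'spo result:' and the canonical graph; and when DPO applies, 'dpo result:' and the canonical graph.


dpo_applies: yes
deleted nodes (host ids): 0, 4; images of deleted pattern edges: (4,0,l); (4,3,r); (6,4,l); (6,5,r)
spo result:
nodes: 3:c1, 5:c3, 6:app, 7:c3, 9:app, 10:app
edges: (6,5,l); (6,10,r); (9,6,r); (9,7,l); (10,3,l); (10,5,r)
dpo result:
nodes: 3:c1, 5:c3, 6:app, 7:c3, 9:app, 10:app
edges: (6,5,l); (6,10,r); (9,6,r); (9,7,l); (10,3,l); (10,5,r)


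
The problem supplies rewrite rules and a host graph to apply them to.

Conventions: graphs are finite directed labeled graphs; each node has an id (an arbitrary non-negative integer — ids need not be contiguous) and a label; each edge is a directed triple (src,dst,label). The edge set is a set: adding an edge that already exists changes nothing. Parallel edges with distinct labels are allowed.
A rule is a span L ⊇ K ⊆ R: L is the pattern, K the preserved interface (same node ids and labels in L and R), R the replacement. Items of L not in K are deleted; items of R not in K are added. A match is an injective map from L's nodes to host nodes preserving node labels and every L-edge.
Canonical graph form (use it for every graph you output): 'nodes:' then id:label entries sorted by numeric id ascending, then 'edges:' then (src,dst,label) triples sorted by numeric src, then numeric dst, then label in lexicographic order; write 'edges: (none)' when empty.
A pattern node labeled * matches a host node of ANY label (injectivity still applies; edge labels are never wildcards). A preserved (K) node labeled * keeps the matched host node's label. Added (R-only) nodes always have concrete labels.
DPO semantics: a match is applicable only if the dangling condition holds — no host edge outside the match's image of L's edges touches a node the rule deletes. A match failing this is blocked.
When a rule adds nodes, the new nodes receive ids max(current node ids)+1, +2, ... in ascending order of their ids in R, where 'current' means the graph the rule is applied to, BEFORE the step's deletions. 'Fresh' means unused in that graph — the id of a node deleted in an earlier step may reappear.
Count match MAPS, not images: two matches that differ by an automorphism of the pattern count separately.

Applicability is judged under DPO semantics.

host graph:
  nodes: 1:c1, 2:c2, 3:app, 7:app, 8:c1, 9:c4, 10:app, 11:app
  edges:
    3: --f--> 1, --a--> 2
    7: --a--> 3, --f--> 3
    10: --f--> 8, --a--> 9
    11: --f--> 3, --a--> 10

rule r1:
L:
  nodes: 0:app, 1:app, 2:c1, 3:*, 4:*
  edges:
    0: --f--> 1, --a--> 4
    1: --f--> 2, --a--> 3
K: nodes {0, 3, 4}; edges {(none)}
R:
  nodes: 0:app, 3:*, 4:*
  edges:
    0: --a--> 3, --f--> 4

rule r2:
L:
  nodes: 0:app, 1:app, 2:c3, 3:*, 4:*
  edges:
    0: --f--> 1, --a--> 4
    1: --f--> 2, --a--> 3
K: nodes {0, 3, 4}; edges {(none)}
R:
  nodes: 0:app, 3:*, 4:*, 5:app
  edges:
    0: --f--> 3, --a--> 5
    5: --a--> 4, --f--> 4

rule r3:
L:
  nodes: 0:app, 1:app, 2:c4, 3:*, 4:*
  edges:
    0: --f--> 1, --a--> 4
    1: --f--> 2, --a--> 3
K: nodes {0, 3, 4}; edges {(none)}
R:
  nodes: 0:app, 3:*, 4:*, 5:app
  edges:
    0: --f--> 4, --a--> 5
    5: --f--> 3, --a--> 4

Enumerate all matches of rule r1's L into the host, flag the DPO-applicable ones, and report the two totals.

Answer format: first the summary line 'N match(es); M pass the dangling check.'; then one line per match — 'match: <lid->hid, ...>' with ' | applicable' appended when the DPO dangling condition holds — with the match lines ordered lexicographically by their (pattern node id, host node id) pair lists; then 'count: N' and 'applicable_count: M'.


1 match(es); 0 pass the dangling check.
match: 0->11, 1->3, 2->1, 3->2, 4->10
count: 1
applicable_count: 0


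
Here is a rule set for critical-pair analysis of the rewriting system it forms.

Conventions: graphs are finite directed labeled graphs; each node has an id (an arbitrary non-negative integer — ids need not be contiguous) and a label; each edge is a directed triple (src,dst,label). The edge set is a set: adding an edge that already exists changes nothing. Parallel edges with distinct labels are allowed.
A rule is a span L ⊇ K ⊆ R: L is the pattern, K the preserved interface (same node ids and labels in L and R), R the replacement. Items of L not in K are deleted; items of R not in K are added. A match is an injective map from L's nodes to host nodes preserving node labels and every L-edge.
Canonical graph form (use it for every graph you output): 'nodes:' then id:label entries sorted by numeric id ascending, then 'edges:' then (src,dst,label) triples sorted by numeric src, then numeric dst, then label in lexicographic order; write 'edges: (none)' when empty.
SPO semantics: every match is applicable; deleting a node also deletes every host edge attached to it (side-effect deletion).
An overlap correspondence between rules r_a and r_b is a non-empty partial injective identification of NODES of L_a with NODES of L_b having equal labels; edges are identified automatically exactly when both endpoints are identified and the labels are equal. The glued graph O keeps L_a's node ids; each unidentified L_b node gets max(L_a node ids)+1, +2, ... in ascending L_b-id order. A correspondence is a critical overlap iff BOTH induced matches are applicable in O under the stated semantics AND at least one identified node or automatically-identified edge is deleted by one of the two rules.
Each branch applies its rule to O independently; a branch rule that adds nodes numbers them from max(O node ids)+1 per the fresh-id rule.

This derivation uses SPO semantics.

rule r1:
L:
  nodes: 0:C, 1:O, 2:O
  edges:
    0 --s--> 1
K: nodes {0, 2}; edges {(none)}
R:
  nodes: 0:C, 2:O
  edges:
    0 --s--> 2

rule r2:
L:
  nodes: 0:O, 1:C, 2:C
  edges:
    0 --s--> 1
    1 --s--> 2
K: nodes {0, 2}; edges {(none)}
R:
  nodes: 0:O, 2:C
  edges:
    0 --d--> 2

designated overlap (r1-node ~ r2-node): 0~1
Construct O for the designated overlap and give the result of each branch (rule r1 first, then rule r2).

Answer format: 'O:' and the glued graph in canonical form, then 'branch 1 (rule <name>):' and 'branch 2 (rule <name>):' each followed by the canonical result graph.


O:
nodes: 0:C, 1:O, 2:O, 3:O, 4:C
edges: (0,1,s); (0,4,s); (3,0,s)
branch 1 (rule r1):
nodes: 0:C, 2:O, 3:O, 4:C
edges: (0,2,s); (0,4,s); (3,0,s)
branch 2 (rule r2):
nodes: 1:O, 2:O, 3:O, 4:C
edges: (3,4,d)


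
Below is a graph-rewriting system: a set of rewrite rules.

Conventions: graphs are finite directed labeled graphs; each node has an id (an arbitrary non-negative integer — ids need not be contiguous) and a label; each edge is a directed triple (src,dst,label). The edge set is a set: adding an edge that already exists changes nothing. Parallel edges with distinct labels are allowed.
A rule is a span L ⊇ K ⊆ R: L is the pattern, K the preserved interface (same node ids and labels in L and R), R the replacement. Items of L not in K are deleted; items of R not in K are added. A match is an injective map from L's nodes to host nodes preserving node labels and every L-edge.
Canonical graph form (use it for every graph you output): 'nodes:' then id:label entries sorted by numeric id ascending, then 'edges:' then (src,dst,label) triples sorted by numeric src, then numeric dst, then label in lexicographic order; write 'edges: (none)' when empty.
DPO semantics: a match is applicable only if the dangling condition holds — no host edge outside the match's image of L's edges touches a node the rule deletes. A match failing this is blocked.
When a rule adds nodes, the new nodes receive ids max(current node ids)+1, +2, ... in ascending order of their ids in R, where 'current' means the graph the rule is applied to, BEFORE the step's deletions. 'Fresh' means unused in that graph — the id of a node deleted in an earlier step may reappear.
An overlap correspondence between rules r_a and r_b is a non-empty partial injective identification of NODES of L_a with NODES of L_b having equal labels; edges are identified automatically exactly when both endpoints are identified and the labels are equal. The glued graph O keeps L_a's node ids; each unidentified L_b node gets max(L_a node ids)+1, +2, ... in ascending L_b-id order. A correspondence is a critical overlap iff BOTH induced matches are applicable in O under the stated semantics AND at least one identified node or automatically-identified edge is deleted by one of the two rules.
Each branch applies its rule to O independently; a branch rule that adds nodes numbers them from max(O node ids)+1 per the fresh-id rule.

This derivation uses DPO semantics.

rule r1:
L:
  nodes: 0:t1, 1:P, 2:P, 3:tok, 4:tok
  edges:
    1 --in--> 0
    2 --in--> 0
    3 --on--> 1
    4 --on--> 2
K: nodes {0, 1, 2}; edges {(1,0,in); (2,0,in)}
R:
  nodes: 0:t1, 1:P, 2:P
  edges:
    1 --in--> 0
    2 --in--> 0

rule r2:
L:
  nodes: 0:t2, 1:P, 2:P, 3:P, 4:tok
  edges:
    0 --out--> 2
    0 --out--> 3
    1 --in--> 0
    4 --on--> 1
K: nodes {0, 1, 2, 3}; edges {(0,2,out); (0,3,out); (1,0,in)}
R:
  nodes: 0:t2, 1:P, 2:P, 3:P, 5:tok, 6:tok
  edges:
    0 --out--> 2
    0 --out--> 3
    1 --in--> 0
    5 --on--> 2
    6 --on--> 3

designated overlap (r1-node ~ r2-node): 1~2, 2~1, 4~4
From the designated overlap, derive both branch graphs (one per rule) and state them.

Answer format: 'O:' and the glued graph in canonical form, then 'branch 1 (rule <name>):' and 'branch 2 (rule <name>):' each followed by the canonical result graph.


O:
nodes: 0:t1, 1:P, 2:P, 3:tok, 4:tok, 5:t2, 6:P
edges: (1,0,in); (2,0,in); (2,5,in); (3,1,on); (4,2,on); (5,1,out); (5,6,out)
branch 1 (rule r1):
nodes: 0:t1, 1:P, 2:P, 5:t2, 6:P
edges: (1,0,in); (2,0,in); (2,5,in); (5,1,out); (5,6,out)
branch 2 (rule r2):
nodes: 0:t1, 1:P, 2:P, 3:tok, 5:t2, 6:P, 7:tok, 8:tok
edges: (1,0,in); (2,0,in); (2,5,in); (3,1,on); (5,1,out); (5,6,out); (7,1,on); (8,6,on)


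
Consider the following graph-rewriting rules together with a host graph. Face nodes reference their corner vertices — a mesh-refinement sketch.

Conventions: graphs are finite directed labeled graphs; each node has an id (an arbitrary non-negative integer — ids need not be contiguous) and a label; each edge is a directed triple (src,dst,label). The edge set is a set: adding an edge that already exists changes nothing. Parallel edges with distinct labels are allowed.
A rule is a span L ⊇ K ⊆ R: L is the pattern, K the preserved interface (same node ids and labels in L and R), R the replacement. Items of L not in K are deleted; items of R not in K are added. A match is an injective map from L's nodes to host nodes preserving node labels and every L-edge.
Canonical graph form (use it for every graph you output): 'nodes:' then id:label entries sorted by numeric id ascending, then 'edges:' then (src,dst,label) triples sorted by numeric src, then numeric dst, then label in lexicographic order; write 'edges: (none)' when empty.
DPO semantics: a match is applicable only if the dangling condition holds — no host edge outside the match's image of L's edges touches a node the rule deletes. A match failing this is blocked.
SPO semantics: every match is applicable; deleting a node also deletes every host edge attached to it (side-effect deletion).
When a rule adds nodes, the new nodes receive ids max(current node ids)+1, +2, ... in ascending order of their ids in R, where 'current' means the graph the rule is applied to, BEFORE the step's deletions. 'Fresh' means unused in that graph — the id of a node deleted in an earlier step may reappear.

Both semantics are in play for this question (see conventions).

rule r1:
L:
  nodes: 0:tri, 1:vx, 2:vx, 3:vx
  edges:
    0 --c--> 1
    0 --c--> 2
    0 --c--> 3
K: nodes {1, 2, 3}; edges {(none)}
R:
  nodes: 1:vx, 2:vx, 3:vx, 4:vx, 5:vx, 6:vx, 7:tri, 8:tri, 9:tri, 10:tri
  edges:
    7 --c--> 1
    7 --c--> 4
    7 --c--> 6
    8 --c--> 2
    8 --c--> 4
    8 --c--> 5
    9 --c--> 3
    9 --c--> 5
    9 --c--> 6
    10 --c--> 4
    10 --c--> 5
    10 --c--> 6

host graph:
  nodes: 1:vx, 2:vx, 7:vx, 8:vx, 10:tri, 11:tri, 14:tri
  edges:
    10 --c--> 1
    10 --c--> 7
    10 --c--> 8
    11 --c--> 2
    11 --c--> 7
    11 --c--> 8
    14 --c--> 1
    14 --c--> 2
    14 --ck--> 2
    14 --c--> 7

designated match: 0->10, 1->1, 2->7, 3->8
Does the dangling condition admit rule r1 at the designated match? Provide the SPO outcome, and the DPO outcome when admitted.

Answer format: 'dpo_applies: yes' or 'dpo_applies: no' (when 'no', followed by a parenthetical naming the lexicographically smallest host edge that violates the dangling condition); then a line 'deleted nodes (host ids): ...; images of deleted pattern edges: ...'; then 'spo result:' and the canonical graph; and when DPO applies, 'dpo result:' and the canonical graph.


dpo_applies: yes
deleted nodes (host ids): 10; images of deleted pattern edges: (10,1,c); (10,7,c); (10,8,c)
spo result:
nodes: 1:vx, 2:vx, 7:vx, 8:vx, 11:tri, 14:tri, 15:vx, 16:vx, 17:vx, 18:tri, 19:tri, 20:tri, 21:tri
edges: (11,2,c); (11,7,c); (11,8,c); (14,1,c); (14,2,c); (14,2,ck); (14,7,c); (18,1,c); (18,15,c); (18,17,c); (19,7,c); (19,15,c); (19,16,c); (20,8,c); (20,16,c); (20,17,c); (21,15,c); (21,16,c); (21,17,c)
dpo result:
nodes: 1:vx, 2:vx, 7:vx, 8:vx, 11:tri, 14:tri, 15:vx, 16:vx, 17:vx, 18:tri, 19:tri, 20:tri, 21:tri
edges: (11,2,c); (11,7,c); (11,8,c); (14,1,c); (14,2,c); (14,2,ck); (14,7,c); (18,1,c); (18,15,c); (18,17,c); (19,7,c); (19,15,c); (19,16,c); (20,8,c); (20,16,c); (20,17,c); (21,15,c); (21,16,c); (21,17,c)


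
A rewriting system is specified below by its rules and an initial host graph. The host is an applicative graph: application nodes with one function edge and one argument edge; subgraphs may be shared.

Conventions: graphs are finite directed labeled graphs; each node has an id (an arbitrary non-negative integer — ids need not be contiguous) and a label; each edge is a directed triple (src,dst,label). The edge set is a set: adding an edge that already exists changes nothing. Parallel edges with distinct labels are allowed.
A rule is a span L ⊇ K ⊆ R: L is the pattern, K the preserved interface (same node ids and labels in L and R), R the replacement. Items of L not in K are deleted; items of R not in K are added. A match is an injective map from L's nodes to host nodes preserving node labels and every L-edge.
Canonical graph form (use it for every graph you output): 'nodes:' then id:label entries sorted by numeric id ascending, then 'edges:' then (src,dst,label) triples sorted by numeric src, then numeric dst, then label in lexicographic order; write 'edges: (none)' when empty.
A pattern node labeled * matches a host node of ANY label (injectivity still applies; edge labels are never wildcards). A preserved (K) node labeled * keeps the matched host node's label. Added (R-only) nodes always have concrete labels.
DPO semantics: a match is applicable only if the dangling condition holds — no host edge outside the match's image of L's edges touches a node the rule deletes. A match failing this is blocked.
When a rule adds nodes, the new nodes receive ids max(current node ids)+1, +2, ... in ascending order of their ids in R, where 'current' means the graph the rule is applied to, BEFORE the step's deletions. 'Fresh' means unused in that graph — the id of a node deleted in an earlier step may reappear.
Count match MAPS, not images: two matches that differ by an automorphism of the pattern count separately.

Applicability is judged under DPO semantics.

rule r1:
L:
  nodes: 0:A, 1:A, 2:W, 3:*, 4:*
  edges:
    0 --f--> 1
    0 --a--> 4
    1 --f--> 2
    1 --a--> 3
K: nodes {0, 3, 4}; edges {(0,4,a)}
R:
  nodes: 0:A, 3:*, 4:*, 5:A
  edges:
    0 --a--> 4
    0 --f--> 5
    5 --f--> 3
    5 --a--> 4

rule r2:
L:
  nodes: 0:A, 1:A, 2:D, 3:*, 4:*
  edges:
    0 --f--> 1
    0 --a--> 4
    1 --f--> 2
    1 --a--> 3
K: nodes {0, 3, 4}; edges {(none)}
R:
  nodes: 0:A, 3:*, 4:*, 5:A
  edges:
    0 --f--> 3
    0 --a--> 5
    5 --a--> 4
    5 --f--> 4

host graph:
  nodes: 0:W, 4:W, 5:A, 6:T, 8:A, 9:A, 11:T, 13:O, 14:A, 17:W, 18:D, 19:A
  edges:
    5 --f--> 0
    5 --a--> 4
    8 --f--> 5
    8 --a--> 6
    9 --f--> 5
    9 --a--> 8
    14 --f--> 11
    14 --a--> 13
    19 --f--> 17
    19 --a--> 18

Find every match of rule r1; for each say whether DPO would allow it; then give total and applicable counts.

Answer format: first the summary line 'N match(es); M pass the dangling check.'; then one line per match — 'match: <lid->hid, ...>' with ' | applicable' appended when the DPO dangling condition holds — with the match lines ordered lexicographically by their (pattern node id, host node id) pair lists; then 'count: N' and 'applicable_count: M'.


2 match(es); 0 pass the dangling check.
match: 0->8, 1->5, 2->0, 3->4, 4->6
match: 0->9, 1->5, 2->0, 3->4, 4->8
count: 2
applicable_count: 0


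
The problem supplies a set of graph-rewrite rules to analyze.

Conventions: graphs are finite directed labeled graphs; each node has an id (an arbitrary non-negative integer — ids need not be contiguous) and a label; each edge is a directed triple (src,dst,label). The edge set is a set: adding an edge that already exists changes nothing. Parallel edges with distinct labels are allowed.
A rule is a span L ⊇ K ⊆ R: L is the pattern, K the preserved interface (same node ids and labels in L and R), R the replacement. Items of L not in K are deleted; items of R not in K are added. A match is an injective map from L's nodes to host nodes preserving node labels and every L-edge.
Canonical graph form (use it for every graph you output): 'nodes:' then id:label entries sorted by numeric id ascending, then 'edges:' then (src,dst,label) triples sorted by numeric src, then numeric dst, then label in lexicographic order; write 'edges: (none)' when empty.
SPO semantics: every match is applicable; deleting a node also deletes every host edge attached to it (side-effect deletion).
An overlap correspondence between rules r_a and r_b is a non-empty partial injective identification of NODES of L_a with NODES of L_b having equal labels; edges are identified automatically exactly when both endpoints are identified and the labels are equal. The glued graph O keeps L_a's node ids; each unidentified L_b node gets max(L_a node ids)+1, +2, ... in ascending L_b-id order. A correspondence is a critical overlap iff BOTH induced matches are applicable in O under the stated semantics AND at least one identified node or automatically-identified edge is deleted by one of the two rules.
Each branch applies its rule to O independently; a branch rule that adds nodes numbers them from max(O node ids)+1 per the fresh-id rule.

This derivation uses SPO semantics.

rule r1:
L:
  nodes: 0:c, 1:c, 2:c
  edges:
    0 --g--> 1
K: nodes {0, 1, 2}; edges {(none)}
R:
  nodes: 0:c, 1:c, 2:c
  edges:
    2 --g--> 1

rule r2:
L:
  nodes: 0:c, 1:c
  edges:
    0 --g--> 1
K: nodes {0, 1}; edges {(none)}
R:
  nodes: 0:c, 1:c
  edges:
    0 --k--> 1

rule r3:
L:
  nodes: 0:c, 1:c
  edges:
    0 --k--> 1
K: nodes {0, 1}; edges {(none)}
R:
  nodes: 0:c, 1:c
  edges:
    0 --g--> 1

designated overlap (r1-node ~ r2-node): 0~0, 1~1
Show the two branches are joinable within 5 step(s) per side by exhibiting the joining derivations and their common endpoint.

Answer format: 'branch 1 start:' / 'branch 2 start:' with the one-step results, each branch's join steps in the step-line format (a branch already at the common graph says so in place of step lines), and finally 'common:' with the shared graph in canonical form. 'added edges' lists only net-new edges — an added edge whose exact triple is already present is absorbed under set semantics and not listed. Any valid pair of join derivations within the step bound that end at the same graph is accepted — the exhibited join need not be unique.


branch 1 start:
nodes: 0:c, 1:c, 2:c
edges: (2,1,g)
branch 2 start:
nodes: 0:c, 1:c, 2:c
edges: (0,1,k)
branch 1 step 1: rule r1; match: 0->2, 1->1, 2->0; deleted nodes (none); deleted edges (2,1,g); added nodes (none); added edges (0,1,g); result: nodes: 0:c, 1:c, 2:c edges: (0,1,g)
branch 2 step 1: rule r3; match: 0->0, 1->1; deleted nodes (none); deleted edges (0,1,k); added nodes (none); added edges (0,1,g); result: nodes: 0:c, 1:c, 2:c edges: (0,1,g)
common:
nodes: 0:c, 1:c, 2:c
edges: (0,1,g)


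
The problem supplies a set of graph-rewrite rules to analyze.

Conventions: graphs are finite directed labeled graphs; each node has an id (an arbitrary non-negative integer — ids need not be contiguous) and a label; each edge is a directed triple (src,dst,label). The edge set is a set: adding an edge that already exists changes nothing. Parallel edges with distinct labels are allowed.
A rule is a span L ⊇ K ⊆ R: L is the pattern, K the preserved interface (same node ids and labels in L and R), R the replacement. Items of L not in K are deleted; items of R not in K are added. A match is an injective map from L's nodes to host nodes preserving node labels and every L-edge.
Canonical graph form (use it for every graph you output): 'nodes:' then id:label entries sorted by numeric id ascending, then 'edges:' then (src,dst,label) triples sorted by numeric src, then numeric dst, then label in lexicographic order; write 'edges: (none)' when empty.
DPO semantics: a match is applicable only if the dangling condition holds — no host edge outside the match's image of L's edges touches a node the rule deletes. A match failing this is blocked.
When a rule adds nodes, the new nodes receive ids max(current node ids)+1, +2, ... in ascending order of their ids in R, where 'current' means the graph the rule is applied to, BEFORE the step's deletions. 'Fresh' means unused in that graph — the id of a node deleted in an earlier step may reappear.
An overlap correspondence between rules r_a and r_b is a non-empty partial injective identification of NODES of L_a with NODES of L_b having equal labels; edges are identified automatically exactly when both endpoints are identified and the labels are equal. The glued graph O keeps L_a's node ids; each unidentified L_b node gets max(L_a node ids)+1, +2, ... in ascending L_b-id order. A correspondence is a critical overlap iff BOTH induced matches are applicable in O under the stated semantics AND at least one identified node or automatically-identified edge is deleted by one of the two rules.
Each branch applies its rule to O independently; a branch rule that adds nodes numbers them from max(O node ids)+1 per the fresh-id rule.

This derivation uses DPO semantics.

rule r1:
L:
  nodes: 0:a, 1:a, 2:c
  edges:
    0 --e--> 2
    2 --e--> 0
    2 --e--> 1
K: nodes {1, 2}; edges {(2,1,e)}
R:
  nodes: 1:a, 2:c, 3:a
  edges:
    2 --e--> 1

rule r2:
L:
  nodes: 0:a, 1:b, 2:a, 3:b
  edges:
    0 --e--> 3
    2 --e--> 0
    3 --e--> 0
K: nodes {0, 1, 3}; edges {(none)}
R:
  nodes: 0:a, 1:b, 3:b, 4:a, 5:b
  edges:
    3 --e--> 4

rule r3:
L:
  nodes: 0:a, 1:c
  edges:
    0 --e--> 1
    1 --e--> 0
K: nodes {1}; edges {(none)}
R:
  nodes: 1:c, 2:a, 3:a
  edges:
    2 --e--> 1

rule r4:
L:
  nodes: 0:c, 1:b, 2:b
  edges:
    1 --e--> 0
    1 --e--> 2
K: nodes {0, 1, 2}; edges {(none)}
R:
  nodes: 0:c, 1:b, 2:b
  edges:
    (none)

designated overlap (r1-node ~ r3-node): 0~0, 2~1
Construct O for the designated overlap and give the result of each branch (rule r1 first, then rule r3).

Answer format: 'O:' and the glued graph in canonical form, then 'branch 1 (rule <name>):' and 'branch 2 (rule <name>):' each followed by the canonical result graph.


O:
nodes: 0:a, 1:a, 2:c
edges: (0,2,e); (2,0,e); (2,1,e)
branch 1 (rule r1):
nodes: 1:a, 2:c, 3:a
edges: (2,1,e)
branch 2 (rule r3):
nodes: 1:a, 2:c, 3:a, 4:a
edges: (2,1,e); (3,2,e)


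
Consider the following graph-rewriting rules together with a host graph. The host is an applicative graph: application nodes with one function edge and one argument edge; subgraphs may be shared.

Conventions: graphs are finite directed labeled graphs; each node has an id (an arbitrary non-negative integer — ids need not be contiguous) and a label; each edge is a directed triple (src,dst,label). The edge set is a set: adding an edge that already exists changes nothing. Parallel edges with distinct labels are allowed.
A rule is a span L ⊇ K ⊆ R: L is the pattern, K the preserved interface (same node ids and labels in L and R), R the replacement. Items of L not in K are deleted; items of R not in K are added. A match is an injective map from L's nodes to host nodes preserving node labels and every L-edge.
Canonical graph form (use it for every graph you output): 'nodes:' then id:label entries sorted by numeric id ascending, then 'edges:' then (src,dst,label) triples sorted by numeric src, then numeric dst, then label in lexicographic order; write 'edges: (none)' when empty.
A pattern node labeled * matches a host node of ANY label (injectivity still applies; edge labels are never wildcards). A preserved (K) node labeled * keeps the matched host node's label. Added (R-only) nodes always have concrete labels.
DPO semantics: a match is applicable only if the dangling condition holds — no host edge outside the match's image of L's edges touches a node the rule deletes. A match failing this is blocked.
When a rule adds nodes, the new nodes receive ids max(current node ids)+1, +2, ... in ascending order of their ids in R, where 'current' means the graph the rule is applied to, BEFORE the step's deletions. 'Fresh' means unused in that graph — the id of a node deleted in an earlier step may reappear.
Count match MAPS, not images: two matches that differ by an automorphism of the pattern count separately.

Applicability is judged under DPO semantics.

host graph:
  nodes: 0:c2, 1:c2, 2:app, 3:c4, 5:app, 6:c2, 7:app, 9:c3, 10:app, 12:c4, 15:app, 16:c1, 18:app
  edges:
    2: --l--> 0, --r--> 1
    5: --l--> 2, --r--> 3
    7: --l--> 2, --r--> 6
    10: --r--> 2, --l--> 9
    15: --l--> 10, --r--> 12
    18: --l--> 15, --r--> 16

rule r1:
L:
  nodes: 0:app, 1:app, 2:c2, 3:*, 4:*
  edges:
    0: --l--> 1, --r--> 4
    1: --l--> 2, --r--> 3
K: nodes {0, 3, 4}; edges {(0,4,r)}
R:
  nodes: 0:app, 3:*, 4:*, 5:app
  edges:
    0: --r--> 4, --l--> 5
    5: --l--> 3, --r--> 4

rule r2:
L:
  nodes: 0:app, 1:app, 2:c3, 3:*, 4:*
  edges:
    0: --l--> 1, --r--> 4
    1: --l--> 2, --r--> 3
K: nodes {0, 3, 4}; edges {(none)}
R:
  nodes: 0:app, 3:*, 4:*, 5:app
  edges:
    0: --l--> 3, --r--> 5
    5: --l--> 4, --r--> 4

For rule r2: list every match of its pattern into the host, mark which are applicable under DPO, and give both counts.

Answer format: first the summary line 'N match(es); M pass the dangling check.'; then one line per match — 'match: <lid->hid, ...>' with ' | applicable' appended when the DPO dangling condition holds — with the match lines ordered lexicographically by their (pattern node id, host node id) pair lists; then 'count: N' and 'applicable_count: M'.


1 match(es); 1 pass the dangling check.
match: 0->15, 1->10, 2->9, 3->2, 4->12 | applicable
count: 1
applicable_count: 1


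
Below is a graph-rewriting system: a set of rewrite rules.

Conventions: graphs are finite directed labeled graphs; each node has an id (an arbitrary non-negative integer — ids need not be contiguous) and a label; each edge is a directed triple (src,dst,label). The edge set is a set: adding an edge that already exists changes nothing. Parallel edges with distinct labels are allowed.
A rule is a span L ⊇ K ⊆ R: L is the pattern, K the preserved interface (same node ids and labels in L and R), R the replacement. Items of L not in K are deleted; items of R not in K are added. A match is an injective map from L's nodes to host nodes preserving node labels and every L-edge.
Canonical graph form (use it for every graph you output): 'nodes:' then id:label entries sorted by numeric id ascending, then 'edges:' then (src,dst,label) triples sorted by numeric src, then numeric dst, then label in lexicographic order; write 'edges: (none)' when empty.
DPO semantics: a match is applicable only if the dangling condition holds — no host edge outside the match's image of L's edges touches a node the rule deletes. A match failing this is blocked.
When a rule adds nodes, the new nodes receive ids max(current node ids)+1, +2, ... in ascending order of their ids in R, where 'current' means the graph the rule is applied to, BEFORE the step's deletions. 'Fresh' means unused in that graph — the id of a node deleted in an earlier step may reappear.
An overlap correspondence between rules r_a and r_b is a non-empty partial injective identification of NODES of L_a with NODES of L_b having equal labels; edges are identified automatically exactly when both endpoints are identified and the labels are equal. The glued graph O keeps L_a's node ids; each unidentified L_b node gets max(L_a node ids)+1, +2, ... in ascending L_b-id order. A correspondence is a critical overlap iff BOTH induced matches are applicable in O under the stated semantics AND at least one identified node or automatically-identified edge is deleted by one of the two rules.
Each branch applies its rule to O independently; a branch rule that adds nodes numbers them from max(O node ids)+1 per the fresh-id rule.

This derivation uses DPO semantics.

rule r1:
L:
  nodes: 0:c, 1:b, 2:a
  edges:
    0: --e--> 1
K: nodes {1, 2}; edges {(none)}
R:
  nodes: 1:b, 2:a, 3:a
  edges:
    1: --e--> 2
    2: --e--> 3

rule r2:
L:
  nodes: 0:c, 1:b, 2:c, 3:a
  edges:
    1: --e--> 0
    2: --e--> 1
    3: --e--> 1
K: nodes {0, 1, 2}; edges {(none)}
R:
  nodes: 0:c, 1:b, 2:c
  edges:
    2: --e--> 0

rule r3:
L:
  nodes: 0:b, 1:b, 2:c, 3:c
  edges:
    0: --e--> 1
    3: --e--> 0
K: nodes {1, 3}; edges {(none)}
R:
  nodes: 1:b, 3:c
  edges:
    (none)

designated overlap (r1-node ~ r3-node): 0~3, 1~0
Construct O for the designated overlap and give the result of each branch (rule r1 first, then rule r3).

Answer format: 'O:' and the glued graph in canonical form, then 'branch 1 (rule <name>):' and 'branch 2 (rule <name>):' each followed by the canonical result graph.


O:
nodes: 0:c, 1:b, 2:a, 3:b, 4:c
edges: (0,1,e); (1,3,e)
branch 1 (rule r1):
nodes: 1:b, 2:a, 3:b, 4:c, 5:a
edges: (1,2,e); (1,3,e); (2,5,e)
branch 2 (rule r3):
nodes: 0:c, 2:a, 3:b
edges: (none)


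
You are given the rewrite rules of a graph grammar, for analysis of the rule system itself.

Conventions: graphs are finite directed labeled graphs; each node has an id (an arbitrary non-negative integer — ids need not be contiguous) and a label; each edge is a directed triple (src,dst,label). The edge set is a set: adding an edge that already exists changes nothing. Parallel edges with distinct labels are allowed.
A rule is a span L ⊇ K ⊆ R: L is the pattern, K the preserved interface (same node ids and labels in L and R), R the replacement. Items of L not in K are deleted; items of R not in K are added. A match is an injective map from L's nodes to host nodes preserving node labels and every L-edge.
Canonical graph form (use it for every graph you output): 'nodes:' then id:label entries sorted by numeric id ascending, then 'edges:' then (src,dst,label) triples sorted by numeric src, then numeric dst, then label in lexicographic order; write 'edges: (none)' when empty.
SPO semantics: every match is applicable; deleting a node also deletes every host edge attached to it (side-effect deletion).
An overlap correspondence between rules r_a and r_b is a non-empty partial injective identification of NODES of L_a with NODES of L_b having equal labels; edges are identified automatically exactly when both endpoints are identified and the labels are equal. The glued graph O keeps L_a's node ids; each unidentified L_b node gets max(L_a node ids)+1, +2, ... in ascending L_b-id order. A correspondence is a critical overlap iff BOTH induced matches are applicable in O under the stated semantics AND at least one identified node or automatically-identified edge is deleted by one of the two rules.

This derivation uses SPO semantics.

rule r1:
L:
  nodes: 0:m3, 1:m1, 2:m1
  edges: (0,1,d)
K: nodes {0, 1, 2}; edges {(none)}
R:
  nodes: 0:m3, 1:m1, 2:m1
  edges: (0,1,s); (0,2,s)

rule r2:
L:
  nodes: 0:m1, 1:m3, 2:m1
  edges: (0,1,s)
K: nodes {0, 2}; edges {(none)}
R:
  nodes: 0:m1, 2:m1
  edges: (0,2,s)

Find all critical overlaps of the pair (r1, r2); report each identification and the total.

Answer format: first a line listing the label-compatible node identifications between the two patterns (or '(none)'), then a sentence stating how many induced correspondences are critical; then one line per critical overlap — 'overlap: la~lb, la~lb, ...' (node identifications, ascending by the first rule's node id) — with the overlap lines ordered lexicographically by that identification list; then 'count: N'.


label-compatible node identifications between L(r1) and L(r2): 0~1, 1~0, 1~2, 2~0, 2~2
7 of the induced correspondences are critical overlaps of r1 and r2.
overlap: 0~1
overlap: 0~1, 1~0
overlap: 0~1, 1~0, 2~2
overlap: 0~1, 1~2
overlap: 0~1, 1~2, 2~0
overlap: 0~1, 2~0
overlap: 0~1, 2~2
count: 7


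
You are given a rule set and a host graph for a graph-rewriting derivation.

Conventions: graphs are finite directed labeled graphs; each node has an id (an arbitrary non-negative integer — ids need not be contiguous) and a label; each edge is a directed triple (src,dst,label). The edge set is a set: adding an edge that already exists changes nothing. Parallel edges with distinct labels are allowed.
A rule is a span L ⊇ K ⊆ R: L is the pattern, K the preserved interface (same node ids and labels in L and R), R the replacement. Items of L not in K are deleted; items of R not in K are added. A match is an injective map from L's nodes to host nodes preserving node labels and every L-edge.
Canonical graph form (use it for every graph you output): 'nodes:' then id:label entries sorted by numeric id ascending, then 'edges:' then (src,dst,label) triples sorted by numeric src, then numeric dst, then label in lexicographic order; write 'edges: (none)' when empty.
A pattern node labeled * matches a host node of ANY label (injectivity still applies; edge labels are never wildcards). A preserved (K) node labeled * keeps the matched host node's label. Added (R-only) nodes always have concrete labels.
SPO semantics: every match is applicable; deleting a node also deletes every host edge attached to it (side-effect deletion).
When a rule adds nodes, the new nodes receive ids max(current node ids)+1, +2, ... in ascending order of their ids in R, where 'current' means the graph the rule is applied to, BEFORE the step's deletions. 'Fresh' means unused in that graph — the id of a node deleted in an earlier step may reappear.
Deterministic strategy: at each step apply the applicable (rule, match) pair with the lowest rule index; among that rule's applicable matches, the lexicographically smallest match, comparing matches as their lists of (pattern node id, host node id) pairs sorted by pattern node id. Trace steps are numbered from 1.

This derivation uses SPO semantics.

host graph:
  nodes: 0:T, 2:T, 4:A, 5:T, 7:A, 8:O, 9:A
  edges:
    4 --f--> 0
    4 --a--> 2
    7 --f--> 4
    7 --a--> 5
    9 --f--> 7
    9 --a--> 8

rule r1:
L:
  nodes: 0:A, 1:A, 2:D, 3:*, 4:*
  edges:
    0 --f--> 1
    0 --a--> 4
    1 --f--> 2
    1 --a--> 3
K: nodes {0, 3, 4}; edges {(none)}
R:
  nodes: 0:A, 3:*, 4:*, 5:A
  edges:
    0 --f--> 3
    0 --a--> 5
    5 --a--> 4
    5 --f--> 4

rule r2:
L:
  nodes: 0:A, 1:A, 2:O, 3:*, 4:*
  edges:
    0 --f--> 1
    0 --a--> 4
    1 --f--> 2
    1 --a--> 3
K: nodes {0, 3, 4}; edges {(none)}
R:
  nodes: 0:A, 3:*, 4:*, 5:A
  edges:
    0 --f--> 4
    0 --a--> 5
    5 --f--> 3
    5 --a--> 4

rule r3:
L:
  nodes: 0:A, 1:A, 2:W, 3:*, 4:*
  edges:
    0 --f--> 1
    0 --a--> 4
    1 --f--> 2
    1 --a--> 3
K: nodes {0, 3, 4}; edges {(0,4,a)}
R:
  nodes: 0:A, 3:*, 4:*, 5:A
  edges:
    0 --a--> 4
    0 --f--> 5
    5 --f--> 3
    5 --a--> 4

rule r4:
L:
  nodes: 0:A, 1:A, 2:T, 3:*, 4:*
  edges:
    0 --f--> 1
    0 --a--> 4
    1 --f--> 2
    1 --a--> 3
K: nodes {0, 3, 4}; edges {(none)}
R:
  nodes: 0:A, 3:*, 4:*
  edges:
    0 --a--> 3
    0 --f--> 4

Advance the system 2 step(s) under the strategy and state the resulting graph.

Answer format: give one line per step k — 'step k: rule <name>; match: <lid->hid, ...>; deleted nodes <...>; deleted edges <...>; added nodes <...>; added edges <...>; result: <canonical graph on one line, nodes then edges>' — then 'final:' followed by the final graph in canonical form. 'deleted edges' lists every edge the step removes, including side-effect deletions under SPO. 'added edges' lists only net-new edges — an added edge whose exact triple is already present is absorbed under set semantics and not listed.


step 1: rule r4; match: 0->7, 1->4, 2->0, 3->2, 4->5; deleted nodes 0, 4; deleted edges (4,0,f); (4,2,a); (7,4,f); (7,5,a); added nodes (none); added edges (7,2,a); (7,5,f); result: nodes: 2:T, 5:T, 7:A, 8:O, 9:A edges: (7,2,a); (7,5,f); (9,7,f); (9,8,a)
step 2: rule r4; match: 0->9, 1->7, 2->5, 3->2, 4->8; deleted nodes 5, 7; deleted edges (7,2,a); (7,5,f); (9,7,f); (9,8,a); added nodes (none); added edges (9,2,a); (9,8,f); result: nodes: 2:T, 8:O, 9:A edges: (9,2,a); (9,8,f)
final:
nodes: 2:T, 8:O, 9:A
edges: (9,2,a); (9,8,f)


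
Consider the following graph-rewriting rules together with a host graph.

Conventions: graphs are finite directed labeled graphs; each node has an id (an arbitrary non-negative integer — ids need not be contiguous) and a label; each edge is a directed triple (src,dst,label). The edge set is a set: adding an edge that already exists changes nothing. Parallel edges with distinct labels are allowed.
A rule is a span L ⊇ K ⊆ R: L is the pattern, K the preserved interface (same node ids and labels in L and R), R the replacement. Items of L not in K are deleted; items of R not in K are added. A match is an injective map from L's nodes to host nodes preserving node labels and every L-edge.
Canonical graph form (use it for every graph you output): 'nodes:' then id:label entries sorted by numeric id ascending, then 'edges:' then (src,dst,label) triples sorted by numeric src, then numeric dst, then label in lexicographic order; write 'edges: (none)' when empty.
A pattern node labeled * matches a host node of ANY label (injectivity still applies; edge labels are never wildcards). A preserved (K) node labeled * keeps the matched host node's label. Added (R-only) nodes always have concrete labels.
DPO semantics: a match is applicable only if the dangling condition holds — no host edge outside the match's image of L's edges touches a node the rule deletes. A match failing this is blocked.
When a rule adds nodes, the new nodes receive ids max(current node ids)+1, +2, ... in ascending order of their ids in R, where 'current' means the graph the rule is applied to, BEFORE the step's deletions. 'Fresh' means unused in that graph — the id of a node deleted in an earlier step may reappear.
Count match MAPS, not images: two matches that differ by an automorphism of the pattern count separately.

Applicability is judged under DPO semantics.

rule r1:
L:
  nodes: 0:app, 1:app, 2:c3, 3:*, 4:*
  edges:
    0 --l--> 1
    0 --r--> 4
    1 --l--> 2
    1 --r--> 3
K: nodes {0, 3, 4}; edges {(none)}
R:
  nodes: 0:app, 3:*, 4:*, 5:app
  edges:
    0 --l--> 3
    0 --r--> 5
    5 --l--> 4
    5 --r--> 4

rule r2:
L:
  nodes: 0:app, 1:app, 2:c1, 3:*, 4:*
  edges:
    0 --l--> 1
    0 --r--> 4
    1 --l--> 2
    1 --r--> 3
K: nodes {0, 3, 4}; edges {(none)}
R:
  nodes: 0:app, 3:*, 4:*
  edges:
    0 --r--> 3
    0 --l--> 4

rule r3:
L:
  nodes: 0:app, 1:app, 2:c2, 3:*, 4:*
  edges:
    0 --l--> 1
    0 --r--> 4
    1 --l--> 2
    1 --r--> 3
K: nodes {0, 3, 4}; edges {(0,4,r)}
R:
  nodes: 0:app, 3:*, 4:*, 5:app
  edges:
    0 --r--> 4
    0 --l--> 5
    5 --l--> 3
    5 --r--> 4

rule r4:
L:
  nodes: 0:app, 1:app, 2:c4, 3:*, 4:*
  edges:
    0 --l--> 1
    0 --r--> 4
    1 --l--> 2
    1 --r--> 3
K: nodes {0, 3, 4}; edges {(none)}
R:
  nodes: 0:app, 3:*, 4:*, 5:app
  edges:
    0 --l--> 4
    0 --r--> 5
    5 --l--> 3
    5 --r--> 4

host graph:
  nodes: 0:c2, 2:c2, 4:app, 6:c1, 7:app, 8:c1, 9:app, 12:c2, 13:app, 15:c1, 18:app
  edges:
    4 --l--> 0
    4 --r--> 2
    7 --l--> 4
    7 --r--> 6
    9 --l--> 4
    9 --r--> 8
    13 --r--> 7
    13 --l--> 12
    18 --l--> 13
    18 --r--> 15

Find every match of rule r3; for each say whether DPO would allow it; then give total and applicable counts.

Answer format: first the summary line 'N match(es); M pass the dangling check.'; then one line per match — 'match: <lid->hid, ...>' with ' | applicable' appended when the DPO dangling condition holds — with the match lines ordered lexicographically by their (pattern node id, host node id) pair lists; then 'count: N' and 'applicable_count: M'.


3 match(es); 1 pass the dangling check.
match: 0->7, 1->4, 2->0, 3->2, 4->6
match: 0->9, 1->4, 2->0, 3->2, 4->8
match: 0->18, 1->13, 2->12, 3->7, 4->15 | applicable
count: 3
applicable_count: 1
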